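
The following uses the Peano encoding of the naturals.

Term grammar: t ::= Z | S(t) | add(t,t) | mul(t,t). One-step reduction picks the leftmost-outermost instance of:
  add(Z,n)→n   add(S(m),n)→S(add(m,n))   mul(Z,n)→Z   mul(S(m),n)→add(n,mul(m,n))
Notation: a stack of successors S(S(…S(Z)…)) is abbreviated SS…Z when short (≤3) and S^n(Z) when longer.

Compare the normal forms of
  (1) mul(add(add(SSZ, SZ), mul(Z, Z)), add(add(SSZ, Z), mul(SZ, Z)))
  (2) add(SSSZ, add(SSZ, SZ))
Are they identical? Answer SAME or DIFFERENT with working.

Answer: SAME — A ⇓ S^6(Z), B ⇓ S^6(Z)

Working:
Term A:
  start: mul(add(add(SSZ, SZ), mul(Z, Z)), add(add(SSZ, Z), mul(SZ, Z)))
  step 1: mul(add(S(add(SZ, SZ)), mul(Z, Z)), add(add(SSZ, Z), mul(SZ, Z)))
  step 2: mul(S(add(add(SZ, SZ), mul(Z, Z))), add(add(SSZ, Z), mul(SZ, Z)))
  step 3: add(add(add(SSZ, Z), mul(SZ, Z)), mul(add(add(SZ, SZ), mul(Z, Z)), add(add(SSZ, Z), mul(SZ, Z))))
  step 4: add(add(S(add(SZ, Z)), mul(SZ, Z)), mul(add(add(SZ, SZ), mul(Z, Z)), add(add(SSZ, Z), mul(SZ, Z))))
  step 5: add(S(add(add(SZ, Z), mul(SZ, Z))), mul(add(add(SZ, SZ), mul(Z, Z)), add(add(SSZ, Z), mul(SZ, Z))))
  step 6: S(add(add(add(SZ, Z), mul(SZ, Z)), mul(add(add(SZ, SZ), mul(Z, Z)), add(add(SSZ, Z), mul(SZ, Z)))))
  step 7: S(add(add(S(add(Z, Z)), mul(SZ, Z)), mul(add(add(SZ, SZ), mul(Z, Z)), add(add(SSZ, Z), mul(SZ, Z)))))
  step 8: S(add(S(add(add(Z, Z), mul(SZ, Z))), mul(add(add(SZ, SZ), mul(Z, Z)), add(add(SSZ, Z), mul(SZ, Z)))))
  step 9: S(S(add(add(add(Z, Z), mul(SZ, Z)), mul(add(add(SZ, SZ), mul(Z, Z)), add(add(SSZ, Z), mul(SZ, Z))))))
  step 10: S(S(add(add(Z, mul(SZ, Z)), mul(add(add(SZ, SZ), mul(Z, Z)), add(add(SSZ, Z), mul(SZ, Z))))))
  step 11: S(S(add(mul(SZ, Z), mul(add(add(SZ, SZ), mul(Z, Z)), add(add(SSZ, Z), mul(SZ, Z))))))
  step 12: S(S(add(add(Z, mul(Z, Z)), mul(add(add(SZ, SZ), mul(Z, Z)), add(add(SSZ, Z), mul(SZ, Z))))))
  step 13: S(S(add(mul(Z, Z), mul(add(add(SZ, SZ), mul(Z, Z)), add(add(SSZ, Z), mul(SZ, Z))))))
  step 14: S(S(add(Z, mul(add(add(SZ, SZ), mul(Z, Z)), add(add(SSZ, Z), mul(SZ, Z))))))
  step 15: S(S(mul(add(add(SZ, SZ), mul(Z, Z)), add(add(SSZ, Z), mul(SZ, Z)))))
  step 16: S(S(mul(add(S(add(Z, SZ)), mul(Z, Z)), add(add(SSZ, Z), mul(SZ, Z)))))
  step 17: S(S(mul(S(add(add(Z, SZ), mul(Z, Z))), add(add(SSZ, Z), mul(SZ, Z)))))
  step 18: S(S(add(add(add(SSZ, Z), mul(SZ, Z)), mul(add(add(Z, SZ), mul(Z, Z)), add(add(SSZ, Z), mul(SZ, Z))))))
  step 19: S(S(add(add(S(add(SZ, Z)), mul(SZ, Z)), mul(add(add(Z, SZ), mul(Z, Z)), add(add(SSZ, Z), mul(SZ, Z))))))
  step 20: S(S(add(S(add(add(SZ, Z), mul(SZ, Z))), mul(add(add(Z, SZ), mul(Z, Z)), add(add(SSZ, Z), mul(SZ, Z))))))
  step 21: S(S(S(add(add(add(SZ, Z), mul(SZ, Z)), mul(add(add(Z, SZ), mul(Z, Z)), add(add(SSZ, Z), mul(SZ, Z)))))))
  step 22: S(S(S(add(add(S(add(Z, Z)), mul(SZ, Z)), mul(add(add(Z, SZ), mul(Z, Z)), add(add(SSZ, Z), mul(SZ, Z)))))))
  step 23: S(S(S(add(S(add(add(Z, Z), mul(SZ, Z))), mul(add(add(Z, SZ), mul(Z, Z)), add(add(SSZ, Z), mul(SZ, Z)))))))
  step 24: S(S(S(S(add(add(add(Z, Z), mul(SZ, Z)), mul(add(add(Z, SZ), mul(Z, Z)), add(add(SSZ, Z), mul(SZ, Z))))))))
  step 25: S(S(S(S(add(add(Z, mul(SZ, Z)), mul(add(add(Z, SZ), mul(Z, Z)), add(add(SSZ, Z), mul(SZ, Z))))))))
  step 26: S(S(S(S(add(mul(SZ, Z), mul(add(add(Z, SZ), mul(Z, Z)), add(add(SSZ, Z), mul(SZ, Z))))))))
  step 27: S(S(S(S(add(add(Z, mul(Z, Z)), mul(add(add(Z, SZ), mul(Z, Z)), add(add(SSZ, Z), mul(SZ, Z))))))))
  step 28: S(S(S(S(add(mul(Z, Z), mul(add(add(Z, SZ), mul(Z, Z)), add(add(SSZ, Z), mul(SZ, Z))))))))
  step 29: S(S(S(S(add(Z, mul(add(add(Z, SZ), mul(Z, Z)), add(add(SSZ, Z), mul(SZ, Z))))))))
  step 30: S(S(S(S(mul(add(add(Z, SZ), mul(Z, Z)), add(add(SSZ, Z), mul(SZ, Z)))))))
  step 31: S(S(S(S(mul(add(SZ, mul(Z, Z)), add(add(SSZ, Z), mul(SZ, Z)))))))
  step 32: S(S(S(S(mul(S(add(Z, mul(Z, Z))), add(add(SSZ, Z), mul(SZ, Z)))))))
  step 33: S(S(S(S(add(add(add(SSZ, Z), mul(SZ, Z)), mul(add(Z, mul(Z, Z)), add(add(SSZ, Z), mul(SZ, Z))))))))
  step 34: S(S(S(S(add(add(S(add(SZ, Z)), mul(SZ, Z)), mul(add(Z, mul(Z, Z)), add(add(SSZ, Z), mul(SZ, Z))))))))
  step 35: S(S(S(S(add(S(add(add(SZ, Z), mul(SZ, Z))), mul(add(Z, mul(Z, Z)), add(add(SSZ, Z), mul(SZ, Z))))))))
  step 36: S(S(S(S(S(add(add(add(SZ, Z), mul(SZ, Z)), mul(add(Z, mul(Z, Z)), add(add(SSZ, Z), mul(SZ, Z)))))))))
  step 37: S(S(S(S(S(add(add(S(add(Z, Z)), mul(SZ, Z)), mul(add(Z, mul(Z, Z)), add(add(SSZ, Z), mul(SZ, Z)))))))))
  step 38: S(S(S(S(S(add(S(add(add(Z, Z), mul(SZ, Z))), mul(add(Z, mul(Z, Z)), add(add(SSZ, Z), mul(SZ, Z)))))))))
  step 39: S(S(S(S(S(S(add(add(add(Z, Z), mul(SZ, Z)), mul(add(Z, mul(Z, Z)), add(add(SSZ, Z), mul(SZ, Z))))))))))
  step 40: S(S(S(S(S(S(add(add(Z, mul(SZ, Z)), mul(add(Z, mul(Z, Z)), add(add(SSZ, Z), mul(SZ, Z))))))))))
  step 41: S(S(S(S(S(S(add(mul(SZ, Z), mul(add(Z, mul(Z, Z)), add(add(SSZ, Z), mul(SZ, Z))))))))))
  step 42: S(S(S(S(S(S(add(add(Z, mul(Z, Z)), mul(add(Z, mul(Z, Z)), add(add(SSZ, Z), mul(SZ, Z))))))))))
  step 43: S(S(S(S(S(S(add(mul(Z, Z), mul(add(Z, mul(Z, Z)), add(add(SSZ, Z), mul(SZ, Z))))))))))
  step 44: S(S(S(S(S(S(add(Z, mul(add(Z, mul(Z, Z)), add(add(SSZ, Z), mul(SZ, Z))))))))))
  step 45: S(S(S(S(S(S(mul(add(Z, mul(Z, Z)), add(add(SSZ, Z), mul(SZ, Z)))))))))
  step 46: S(S(S(S(S(S(mul(mul(Z, Z), add(add(SSZ, Z), mul(SZ, Z)))))))))
  step 47: S(S(S(S(S(S(mul(Z, add(add(SSZ, Z), mul(SZ, Z)))))))))
  step 48: S^6(Z)

Term B:
  start: add(SSSZ, add(SSZ, SZ))
  step 1: S(add(SSZ, add(SSZ, SZ)))
  step 2: S(S(add(SZ, add(SSZ, SZ))))
  step 3: S(S(S(add(Z, add(SSZ, SZ)))))
  step 4: S(S(S(add(SSZ, SZ))))
  step 5: S(S(S(S(add(SZ, SZ)))))
  step 6: S(S(S(S(S(add(Z, SZ))))))
  step 7: S^6(Z)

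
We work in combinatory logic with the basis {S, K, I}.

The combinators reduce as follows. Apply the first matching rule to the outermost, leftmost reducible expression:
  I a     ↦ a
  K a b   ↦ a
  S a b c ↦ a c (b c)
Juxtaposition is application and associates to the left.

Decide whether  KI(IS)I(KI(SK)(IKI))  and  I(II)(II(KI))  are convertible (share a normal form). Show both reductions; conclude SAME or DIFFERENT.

Term A:
  start: KI(IS)I(KI(SK)(IKI))
  [1] II(KI(SK)(IKI))
  [2] I(KI(SK)(IKI))
  [3] KI(SK)(IKI)
  [4] I(IKI)
  [5] IKI
  [6] KI

Term B:
  start: I(II)(II(KI))
  [1] II(II(KI))
  [2] I(II(KI))
  [3] II(KI)
  [4] I(KI)
  [5] KI

Answer: SAME — A ⇓ KI, B ⇓ KI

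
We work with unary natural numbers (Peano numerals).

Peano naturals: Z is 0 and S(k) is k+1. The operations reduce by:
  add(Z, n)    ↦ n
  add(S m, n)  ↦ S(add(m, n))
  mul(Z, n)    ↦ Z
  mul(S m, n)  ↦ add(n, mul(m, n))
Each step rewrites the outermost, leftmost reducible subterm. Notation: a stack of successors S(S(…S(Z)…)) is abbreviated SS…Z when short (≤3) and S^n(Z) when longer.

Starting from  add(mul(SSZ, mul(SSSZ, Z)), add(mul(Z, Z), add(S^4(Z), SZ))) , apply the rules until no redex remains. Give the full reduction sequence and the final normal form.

Answer: normal form = S^5(Z)  (in 27 steps)

Reduction:
  start: add(mul(SSZ, mul(SSSZ, Z)), add(mul(Z, Z), add(S^4(Z), SZ)))
  [1] add(add(mul(SSSZ, Z), mul(SZ, mul(SSSZ, Z))), add(mul(Z, Z), add(S^4(Z), SZ)))
  [2] add(add(add(Z, mul(SSZ, Z)), mul(SZ, mul(SSSZ, Z))), add(mul(Z, Z), add(S^4(Z), SZ)))
  [3] add(add(mul(SSZ, Z), mul(SZ, mul(SSSZ, Z))), add(mul(Z, Z), add(S^4(Z), SZ)))
  [4] add(add(add(Z, mul(SZ, Z)), mul(SZ, mul(SSSZ, Z))), add(mul(Z, Z), add(S^4(Z), SZ)))
  [5] add(add(mul(SZ, Z), mul(SZ, mul(SSSZ, Z))), add(mul(Z, Z), add(S^4(Z), SZ)))
  [6] add(add(add(Z, mul(Z, Z)), mul(SZ, mul(SSSZ, Z))), add(mul(Z, Z), add(S^4(Z), SZ)))
  [7] add(add(mul(Z, Z), mul(SZ, mul(SSSZ, Z))), add(mul(Z, Z), add(S^4(Z), SZ)))
  [8] add(add(Z, mul(SZ, mul(SSSZ, Z))), add(mul(Z, Z), add(S^4(Z), SZ)))
  [9] add(mul(SZ, mul(SSSZ, Z)), add(mul(Z, Z), add(S^4(Z), SZ)))
  [10] add(add(mul(SSSZ, Z), mul(Z, mul(SSSZ, Z))), add(mul(Z, Z), add(S^4(Z), SZ)))
  [11] add(add(add(Z, mul(SSZ, Z)), mul(Z, mul(SSSZ, Z))), add(mul(Z, Z), add(S^4(Z), SZ)))
  [12] add(add(mul(SSZ, Z), mul(Z, mul(SSSZ, Z))), add(mul(Z, Z), add(S^4(Z), SZ)))
  [13] add(add(add(Z, mul(SZ, Z)), mul(Z, mul(SSSZ, Z))), add(mul(Z, Z), add(S^4(Z), SZ)))
  [14] add(add(mul(SZ, Z), mul(Z, mul(SSSZ, Z))), add(mul(Z, Z), add(S^4(Z), SZ)))
  [15] add(add(add(Z, mul(Z, Z)), mul(Z, mul(SSSZ, Z))), add(mul(Z, Z), add(S^4(Z), SZ)))
  [16] add(add(mul(Z, Z), mul(Z, mul(SSSZ, Z))), add(mul(Z, Z), add(S^4(Z), SZ)))
  [17] add(add(Z, mul(Z, mul(SSSZ, Z))), add(mul(Z, Z), add(S^4(Z), SZ)))
  [18] add(mul(Z, mul(SSSZ, Z)), add(mul(Z, Z), add(S^4(Z), SZ)))
  [19] add(Z, add(mul(Z, Z), add(S^4(Z), SZ)))
  [20] add(mul(Z, Z), add(S^4(Z), SZ))
  [21] add(Z, add(S^4(Z), SZ))
  [22] add(S^4(Z), SZ)
  [23] S(add(SSSZ, SZ))
  [24] S(S(add(SSZ, SZ)))
  [25] S(S(S(add(SZ, SZ))))
  [26] S(S(S(S(add(Z, SZ)))))
  [27] S^5(Z)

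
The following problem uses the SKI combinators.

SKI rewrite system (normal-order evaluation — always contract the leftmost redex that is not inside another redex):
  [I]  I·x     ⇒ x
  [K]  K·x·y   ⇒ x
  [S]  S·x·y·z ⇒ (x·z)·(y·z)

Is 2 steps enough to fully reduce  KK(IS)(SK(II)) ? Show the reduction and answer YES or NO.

Answer: YES — reaches normal form K(SKI) in 2 ≤ 2 steps

Reduction:
  start: KK(IS)(SK(II))
  [1] K(SK(II))
  [2] K(SKI)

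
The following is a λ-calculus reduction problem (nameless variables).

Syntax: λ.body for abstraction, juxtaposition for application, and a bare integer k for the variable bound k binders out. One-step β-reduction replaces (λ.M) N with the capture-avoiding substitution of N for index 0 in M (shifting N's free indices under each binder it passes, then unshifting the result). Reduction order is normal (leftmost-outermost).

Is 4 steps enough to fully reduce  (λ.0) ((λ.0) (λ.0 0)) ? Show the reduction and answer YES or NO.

  start: (λ.0) ((λ.0) (λ.0 0))
  step 1: (λ.0) (λ.0 0)
  step 2: λ.0 0

Answer: YES — reaches normal form λ.0 0 in 2 ≤ 4 steps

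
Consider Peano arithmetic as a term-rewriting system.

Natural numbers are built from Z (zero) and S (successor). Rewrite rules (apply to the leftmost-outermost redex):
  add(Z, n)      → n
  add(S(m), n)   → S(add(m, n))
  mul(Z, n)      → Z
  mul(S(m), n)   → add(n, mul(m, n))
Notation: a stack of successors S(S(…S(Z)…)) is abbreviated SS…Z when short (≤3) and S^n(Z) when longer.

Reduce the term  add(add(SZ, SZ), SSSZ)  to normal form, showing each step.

Answer: normal form = S^5(Z)  (in 5 steps)

Working:
  start: add(add(SZ, SZ), SSSZ)
  →1  add(S(add(Z, SZ)), SSSZ)
  →2  S(add(add(Z, SZ), SSSZ))
  →3  S(add(SZ, SSSZ))
  →4  S(S(add(Z, SSSZ)))
  →5  S^5(Z)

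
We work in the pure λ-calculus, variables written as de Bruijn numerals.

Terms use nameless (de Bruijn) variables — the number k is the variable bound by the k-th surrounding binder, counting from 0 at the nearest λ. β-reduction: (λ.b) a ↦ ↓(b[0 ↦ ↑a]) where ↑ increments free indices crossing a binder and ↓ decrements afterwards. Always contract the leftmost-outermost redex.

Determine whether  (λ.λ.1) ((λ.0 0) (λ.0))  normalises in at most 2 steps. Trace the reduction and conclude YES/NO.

Answer: NO — after 2 steps the term is λ.(λ.0) (λ.0), not yet normal

Derivation:
  start: (λ.λ.1) ((λ.0 0) (λ.0))
  [1] λ.(λ.0 0) (λ.0)
  [2] λ.(λ.0) (λ.0)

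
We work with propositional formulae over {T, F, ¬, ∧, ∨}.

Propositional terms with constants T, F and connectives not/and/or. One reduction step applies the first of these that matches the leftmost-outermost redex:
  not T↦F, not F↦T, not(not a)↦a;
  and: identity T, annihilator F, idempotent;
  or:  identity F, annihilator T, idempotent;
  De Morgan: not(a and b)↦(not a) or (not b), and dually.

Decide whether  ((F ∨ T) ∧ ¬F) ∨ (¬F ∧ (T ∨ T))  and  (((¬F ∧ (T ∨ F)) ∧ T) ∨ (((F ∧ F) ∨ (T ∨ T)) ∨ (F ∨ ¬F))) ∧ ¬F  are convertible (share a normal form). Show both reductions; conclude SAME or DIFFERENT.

Answer: SAME — A ⇓ T, B ⇓ T

Derivation:
Term A:
  start: ((F ∨ T) ∧ ¬F) ∨ (¬F ∧ (T ∨ T))
  [1] (T ∧ ¬F) ∨ (¬F ∧ (T ∨ T))
  [2] ¬F ∨ (¬F ∧ (T ∨ T))
  [3] T ∨ (¬F ∧ (T ∨ T))
  [4] T

Term B:
  start: (((¬F ∧ (T ∨ F)) ∧ T) ∨ (((F ∧ F) ∨ (T ∨ T)) ∨ (F ∨ ¬F))) ∧ ¬F
  [1] ((¬F ∧ (T ∨ F)) ∨ (((F ∧ F) ∨ (T ∨ T)) ∨ (F ∨ ¬F))) ∧ ¬F
  [2] ((T ∧ (T ∨ F)) ∨ (((F ∧ F) ∨ (T ∨ T)) ∨ (F ∨ ¬F))) ∧ ¬F
  [3] ((T ∨ F) ∨ (((F ∧ F) ∨ (T ∨ T)) ∨ (F ∨ ¬F))) ∧ ¬F
  [4] (T ∨ (((F ∧ F) ∨ (T ∨ T)) ∨ (F ∨ ¬F))) ∧ ¬F
  [5] T ∧ ¬F
  [6] ¬F
  [7] T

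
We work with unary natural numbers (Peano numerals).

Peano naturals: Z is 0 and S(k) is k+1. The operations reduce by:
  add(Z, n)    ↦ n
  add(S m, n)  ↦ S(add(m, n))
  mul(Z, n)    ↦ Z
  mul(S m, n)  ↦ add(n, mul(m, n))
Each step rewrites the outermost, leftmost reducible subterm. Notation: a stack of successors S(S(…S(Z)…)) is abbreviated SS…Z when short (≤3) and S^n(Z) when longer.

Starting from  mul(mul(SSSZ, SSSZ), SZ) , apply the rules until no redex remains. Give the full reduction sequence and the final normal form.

  start: mul(mul(SSSZ, SSSZ), SZ)
  [1] mul(add(SSSZ, mul(SSZ, SSSZ)), SZ)
  [2] mul(S(add(SSZ, mul(SSZ, SSSZ))), SZ)
  [3] add(SZ, mul(add(SSZ, mul(SSZ, SSSZ)), SZ))
  [4] S(add(Z, mul(add(SSZ, mul(SSZ, SSSZ)), SZ)))
  [5] S(mul(add(SSZ, mul(SSZ, SSSZ)), SZ))
  [6] S(mul(S(add(SZ, mul(SSZ, SSSZ))), SZ))
  [7] S(add(SZ, mul(add(SZ, mul(SSZ, SSSZ)), SZ)))
  [8] S(S(add(Z, mul(add(SZ, mul(SSZ, SSSZ)), SZ))))
  [9] S(S(mul(add(SZ, mul(SSZ, SSSZ)), SZ)))
  [10] S(S(mul(S(add(Z, mul(SSZ, SSSZ))), SZ)))
  [11] S(S(add(SZ, mul(add(Z, mul(SSZ, SSSZ)), SZ))))
  [12] S(S(S(add(Z, mul(add(Z, mul(SSZ, SSSZ)), SZ)))))
  [13] S(S(S(mul(add(Z, mul(SSZ, SSSZ)), SZ))))
  [14] S(S(S(mul(mul(SSZ, SSSZ), SZ))))
  [15] S(S(S(mul(add(SSSZ, mul(SZ, SSSZ)), SZ))))
  [16] S(S(S(mul(S(add(SSZ, mul(SZ, SSSZ))), SZ))))
  [17] S(S(S(add(SZ, mul(add(SSZ, mul(SZ, SSSZ)), SZ)))))
  [18] S(S(S(S(add(Z, mul(add(SSZ, mul(SZ, SSSZ)), SZ))))))
  [19] S(S(S(S(mul(add(SSZ, mul(SZ, SSSZ)), SZ)))))
  [20] S(S(S(S(mul(S(add(SZ, mul(SZ, SSSZ))), SZ)))))
  [21] S(S(S(S(add(SZ, mul(add(SZ, mul(SZ, SSSZ)), SZ))))))
  [22] S(S(S(S(S(add(Z, mul(add(SZ, mul(SZ, SSSZ)), SZ)))))))
  [23] S(S(S(S(S(mul(add(SZ, mul(SZ, SSSZ)), SZ))))))
  [24] S(S(S(S(S(mul(S(add(Z, mul(SZ, SSSZ))), SZ))))))
  [25] S(S(S(S(S(add(SZ, mul(add(Z, mul(SZ, SSSZ)), SZ)))))))
  [26] S(S(S(S(S(S(add(Z, mul(add(Z, mul(SZ, SSSZ)), SZ))))))))
  [27] S(S(S(S(S(S(mul(add(Z, mul(SZ, SSSZ)), SZ)))))))
  [28] S(S(S(S(S(S(mul(mul(SZ, SSSZ), SZ)))))))
  [29] S(S(S(S(S(S(mul(add(SSSZ, mul(Z, SSSZ)), SZ)))))))
  [30] S(S(S(S(S(S(mul(S(add(SSZ, mul(Z, SSSZ))), SZ)))))))
  [31] S(S(S(S(S(S(add(SZ, mul(add(SSZ, mul(Z, SSSZ)), SZ))))))))
  [32] S(S(S(S(S(S(S(add(Z, mul(add(SSZ, mul(Z, SSSZ)), SZ)))))))))
  [33] S(S(S(S(S(S(S(mul(add(SSZ, mul(Z, SSSZ)), SZ))))))))
  [34] S(S(S(S(S(S(S(mul(S(add(SZ, mul(Z, SSSZ))), SZ))))))))
  [35] S(S(S(S(S(S(S(add(SZ, mul(add(SZ, mul(Z, SSSZ)), SZ)))))))))
  [36] S(S(S(S(S(S(S(S(add(Z, mul(add(SZ, mul(Z, SSSZ)), SZ))))))))))
  [37] S(S(S(S(S(S(S(S(mul(add(SZ, mul(Z, SSSZ)), SZ)))))))))
  [38] S(S(S(S(S(S(S(S(mul(S(add(Z, mul(Z, SSSZ))), SZ)))))))))
  [39] S(S(S(S(S(S(S(S(add(SZ, mul(add(Z, mul(Z, SSSZ)), SZ))))))))))
  [40] S(S(S(S(S(S(S(S(S(add(Z, mul(add(Z, mul(Z, SSSZ)), SZ)))))))))))
  [41] S(S(S(S(S(S(S(S(S(mul(add(Z, mul(Z, SSSZ)), SZ))))))))))
  [42] S(S(S(S(S(S(S(S(S(mul(mul(Z, SSSZ), SZ))))))))))
  [43] S(S(S(S(S(S(S(S(S(mul(Z, SZ))))))))))
  [44] S^9(Z)

Answer: normal form = S^9(Z)  (in 44 steps)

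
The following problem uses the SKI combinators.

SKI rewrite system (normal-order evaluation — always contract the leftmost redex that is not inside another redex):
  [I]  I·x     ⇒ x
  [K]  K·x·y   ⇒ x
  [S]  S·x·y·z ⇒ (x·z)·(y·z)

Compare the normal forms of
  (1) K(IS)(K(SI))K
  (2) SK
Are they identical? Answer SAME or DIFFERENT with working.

Term A:
  start: K(IS)(K(SI))K
  [1] ISK
  [2] SK

Term B:
  start: SK

Answer: SAME — A ⇓ SK, B ⇓ SK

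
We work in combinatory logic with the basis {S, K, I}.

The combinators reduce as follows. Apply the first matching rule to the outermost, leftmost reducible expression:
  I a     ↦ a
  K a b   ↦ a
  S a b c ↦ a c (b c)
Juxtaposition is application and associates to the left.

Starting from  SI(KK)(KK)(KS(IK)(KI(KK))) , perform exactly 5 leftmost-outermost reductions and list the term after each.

Answer: after 5 steps: K(SI)

Derivation:
  start: SI(KK)(KK)(KS(IK)(KI(KK)))
  →1  I(KK)(KK(KK))(KS(IK)(KI(KK)))
  →2  KK(KK(KK))(KS(IK)(KI(KK)))
  →3  K(KS(IK)(KI(KK)))
  →4  K(S(KI(KK)))
  →5  K(SI)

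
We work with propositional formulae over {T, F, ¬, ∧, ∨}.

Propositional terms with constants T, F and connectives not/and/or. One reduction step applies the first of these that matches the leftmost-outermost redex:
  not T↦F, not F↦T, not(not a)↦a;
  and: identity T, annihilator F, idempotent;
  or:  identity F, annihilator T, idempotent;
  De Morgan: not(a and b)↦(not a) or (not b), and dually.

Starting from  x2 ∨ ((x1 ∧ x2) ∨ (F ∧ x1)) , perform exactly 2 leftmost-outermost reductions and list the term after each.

  start: x2 ∨ ((x1 ∧ x2) ∨ (F ∧ x1))
  →1  x2 ∨ ((x1 ∧ x2) ∨ F)
  →2  x2 ∨ (x1 ∧ x2)

Answer: after 2 steps: x2 ∨ (x1 ∧ x2)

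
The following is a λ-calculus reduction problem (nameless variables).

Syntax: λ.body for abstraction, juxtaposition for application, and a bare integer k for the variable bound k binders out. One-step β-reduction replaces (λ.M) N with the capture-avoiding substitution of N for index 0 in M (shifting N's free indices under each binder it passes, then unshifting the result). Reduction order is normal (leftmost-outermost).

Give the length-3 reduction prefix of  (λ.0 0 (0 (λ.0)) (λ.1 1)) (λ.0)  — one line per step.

  start: (λ.0 0 (0 (λ.0)) (λ.1 1)) (λ.0)
  step 1: (λ.0) (λ.0) ((λ.0) (λ.0)) (λ.(λ.0) (λ.0))
  step 2: (λ.0) ((λ.0) (λ.0)) (λ.(λ.0) (λ.0))
  step 3: (λ.0) (λ.0) (λ.(λ.0) (λ.0))

Answer: after 3 steps: (λ.0) (λ.0) (λ.(λ.0) (λ.0))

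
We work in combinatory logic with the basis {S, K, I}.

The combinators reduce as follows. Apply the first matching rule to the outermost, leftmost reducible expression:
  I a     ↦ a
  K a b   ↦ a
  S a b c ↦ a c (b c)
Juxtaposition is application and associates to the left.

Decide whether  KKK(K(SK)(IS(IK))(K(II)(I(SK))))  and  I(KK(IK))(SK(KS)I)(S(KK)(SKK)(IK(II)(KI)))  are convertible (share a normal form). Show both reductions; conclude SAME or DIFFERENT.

Answer: DIFFERENT — A ⇓ K(SKI), B ⇓ I

Derivation:
Term A:
  start: KKK(K(SK)(IS(IK))(K(II)(I(SK))))
  →1  K(K(SK)(IS(IK))(K(II)(I(SK))))
  →2  K(SK(K(II)(I(SK))))
  →3  K(SK(II))
  →4  K(SKI)

Term B:
  start: I(KK(IK))(SK(KS)I)(S(KK)(SKK)(IK(II)(KI)))
  →1  KK(IK)(SK(KS)I)(S(KK)(SKK)(IK(II)(KI)))
  →2  K(SK(KS)I)(S(KK)(SKK)(IK(II)(KI)))
  →3  SK(KS)I
  →4  KI(KSI)
  →5  I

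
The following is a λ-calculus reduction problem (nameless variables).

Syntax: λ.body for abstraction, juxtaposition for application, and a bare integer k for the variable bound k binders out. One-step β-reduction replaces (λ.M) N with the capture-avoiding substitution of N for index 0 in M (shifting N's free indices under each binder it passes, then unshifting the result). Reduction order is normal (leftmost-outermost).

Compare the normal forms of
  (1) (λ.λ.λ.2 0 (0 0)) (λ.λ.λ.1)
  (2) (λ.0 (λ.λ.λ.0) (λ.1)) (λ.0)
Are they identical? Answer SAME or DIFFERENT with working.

Answer: DIFFERENT — A ⇓ λ.λ.λ.1 1, B ⇓ λ.λ.0

Reduction:
Term A:
  start: (λ.λ.λ.2 0 (0 0)) (λ.λ.λ.1)
  step 1: λ.λ.(λ.λ.λ.1) 0 (0 0)
  step 2: λ.λ.(λ.λ.1) (0 0)
  step 3: λ.λ.λ.1 1

Term B:
  start: (λ.0 (λ.λ.λ.0) (λ.1)) (λ.0)
  step 1: (λ.0) (λ.λ.λ.0) (λ.λ.0)
  step 2: (λ.λ.λ.0) (λ.λ.0)
  step 3: λ.λ.0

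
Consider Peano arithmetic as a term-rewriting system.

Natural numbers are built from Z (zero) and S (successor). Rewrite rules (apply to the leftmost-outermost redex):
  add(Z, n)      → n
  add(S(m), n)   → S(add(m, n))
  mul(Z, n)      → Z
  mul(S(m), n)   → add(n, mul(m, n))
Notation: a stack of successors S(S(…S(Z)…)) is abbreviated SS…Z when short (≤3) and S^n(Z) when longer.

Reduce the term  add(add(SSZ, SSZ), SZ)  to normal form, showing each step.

  start: add(add(SSZ, SSZ), SZ)
  →1  add(S(add(SZ, SSZ)), SZ)
  →2  S(add(add(SZ, SSZ), SZ))
  →3  S(add(S(add(Z, SSZ)), SZ))
  →4  S(S(add(add(Z, SSZ), SZ)))
  →5  S(S(add(SSZ, SZ)))
  →6  S(S(S(add(SZ, SZ))))
  →7  S(S(S(S(add(Z, SZ)))))
  →8  S^5(Z)

Answer: normal form = S^5(Z)  (in 8 steps)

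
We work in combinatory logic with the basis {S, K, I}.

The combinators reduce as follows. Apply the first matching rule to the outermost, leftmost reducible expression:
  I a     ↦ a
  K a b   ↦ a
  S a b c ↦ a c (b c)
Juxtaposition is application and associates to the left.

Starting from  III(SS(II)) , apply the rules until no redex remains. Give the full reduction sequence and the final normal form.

Answer: normal form = SSI  (in 4 steps)

Reduction:
  start: III(SS(II))
  [1] II(SS(II))
  [2] I(SS(II))
  [3] SS(II)
  [4] SSI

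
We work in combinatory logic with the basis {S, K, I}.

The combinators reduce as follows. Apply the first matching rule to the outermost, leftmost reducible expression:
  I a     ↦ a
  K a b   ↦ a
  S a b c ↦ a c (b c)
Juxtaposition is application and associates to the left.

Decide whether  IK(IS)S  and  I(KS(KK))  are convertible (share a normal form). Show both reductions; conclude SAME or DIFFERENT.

Term A:
  start: IK(IS)S
  [1] K(IS)S
  [2] IS
  [3] S

Term B:
  start: I(KS(KK))
  [1] KS(KK)
  [2] S

Answer: SAME — A ⇓ S, B ⇓ S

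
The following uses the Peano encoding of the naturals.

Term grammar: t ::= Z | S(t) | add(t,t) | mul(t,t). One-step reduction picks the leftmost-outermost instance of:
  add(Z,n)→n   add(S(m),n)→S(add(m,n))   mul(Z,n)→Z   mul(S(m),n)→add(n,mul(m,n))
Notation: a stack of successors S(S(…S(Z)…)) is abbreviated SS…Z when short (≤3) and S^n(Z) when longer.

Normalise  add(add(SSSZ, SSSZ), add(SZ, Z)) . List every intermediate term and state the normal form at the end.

Answer: normal form = S^7(Z)  (in 13 steps)

Derivation:
  start: add(add(SSSZ, SSSZ), add(SZ, Z))
  step 1: add(S(add(SSZ, SSSZ)), add(SZ, Z))
  step 2: S(add(add(SSZ, SSSZ), add(SZ, Z)))
  step 3: S(add(S(add(SZ, SSSZ)), add(SZ, Z)))
  step 4: S(S(add(add(SZ, SSSZ), add(SZ, Z))))
  step 5: S(S(add(S(add(Z, SSSZ)), add(SZ, Z))))
  step 6: S(S(S(add(add(Z, SSSZ), add(SZ, Z)))))
  step 7: S(S(S(add(SSSZ, add(SZ, Z)))))
  step 8: S(S(S(S(add(SSZ, add(SZ, Z))))))
  step 9: S(S(S(S(S(add(SZ, add(SZ, Z)))))))
  step 10: S(S(S(S(S(S(add(Z, add(SZ, Z))))))))
  step 11: S(S(S(S(S(S(add(SZ, Z)))))))
  step 12: S(S(S(S(S(S(S(add(Z, Z))))))))
  step 13: S^7(Z)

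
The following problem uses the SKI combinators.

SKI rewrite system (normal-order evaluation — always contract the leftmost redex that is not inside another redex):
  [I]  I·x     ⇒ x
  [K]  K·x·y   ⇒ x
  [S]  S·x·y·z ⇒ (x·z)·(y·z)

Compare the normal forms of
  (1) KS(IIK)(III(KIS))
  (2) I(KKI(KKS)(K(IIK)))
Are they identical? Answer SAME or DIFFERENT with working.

Term A:
  start: KS(IIK)(III(KIS))
  →1  S(III(KIS))
  →2  S(II(KIS))
  →3  S(I(KIS))
  →4  S(KIS)
  →5  SI

Term B:
  start: I(KKI(KKS)(K(IIK)))
  →1  KKI(KKS)(K(IIK))
  →2  K(KKS)(K(IIK))
  →3  KKS
  →4  K

Answer: DIFFERENT — A ⇓ SI, B ⇓ K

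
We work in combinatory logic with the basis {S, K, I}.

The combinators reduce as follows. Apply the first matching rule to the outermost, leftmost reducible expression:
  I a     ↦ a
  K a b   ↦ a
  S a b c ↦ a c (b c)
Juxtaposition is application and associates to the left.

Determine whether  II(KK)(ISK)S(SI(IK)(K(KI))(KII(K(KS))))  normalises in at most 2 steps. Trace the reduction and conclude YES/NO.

Answer: NO — after 2 steps the term is KK(ISK)S(SI(IK)(K(KI))(KII(K(KS)))), not yet normal

Reduction:
  start: II(KK)(ISK)S(SI(IK)(K(KI))(KII(K(KS))))
  [1] I(KK)(ISK)S(SI(IK)(K(KI))(KII(K(KS))))
  [2] KK(ISK)S(SI(IK)(K(KI))(KII(K(KS))))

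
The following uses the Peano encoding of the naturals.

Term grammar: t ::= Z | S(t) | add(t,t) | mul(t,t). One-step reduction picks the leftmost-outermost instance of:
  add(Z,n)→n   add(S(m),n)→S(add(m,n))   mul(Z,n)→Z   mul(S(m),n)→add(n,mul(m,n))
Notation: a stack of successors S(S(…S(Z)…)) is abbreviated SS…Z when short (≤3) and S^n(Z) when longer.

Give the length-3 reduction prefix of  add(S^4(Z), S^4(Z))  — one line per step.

  start: add(S^4(Z), S^4(Z))
  [1] S(add(SSSZ, S^4(Z)))
  [2] S(S(add(SSZ, S^4(Z))))
  [3] S(S(S(add(SZ, S^4(Z)))))

Answer: after 3 steps: S(S(S(add(SZ, S^4(Z)))))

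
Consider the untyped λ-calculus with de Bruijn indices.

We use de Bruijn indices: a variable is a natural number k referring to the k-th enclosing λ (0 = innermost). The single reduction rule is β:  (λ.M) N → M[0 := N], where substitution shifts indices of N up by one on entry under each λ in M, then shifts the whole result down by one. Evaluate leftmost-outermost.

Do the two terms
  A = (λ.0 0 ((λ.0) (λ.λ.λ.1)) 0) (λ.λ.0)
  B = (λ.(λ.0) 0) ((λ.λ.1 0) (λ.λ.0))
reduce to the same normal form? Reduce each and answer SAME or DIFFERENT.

Term A:
  start: (λ.0 0 ((λ.0) (λ.λ.λ.1)) 0) (λ.λ.0)
  step 1: (λ.λ.0) (λ.λ.0) ((λ.0) (λ.λ.λ.1)) (λ.λ.0)
  step 2: (λ.0) ((λ.0) (λ.λ.λ.1)) (λ.λ.0)
  step 3: (λ.0) (λ.λ.λ.1) (λ.λ.0)
  step 4: (λ.λ.λ.1) (λ.λ.0)
  step 5: λ.λ.1

Term B:
  start: (λ.(λ.0) 0) ((λ.λ.1 0) (λ.λ.0))
  step 1: (λ.0) ((λ.λ.1 0) (λ.λ.0))
  step 2: (λ.λ.1 0) (λ.λ.0)
  step 3: λ.(λ.λ.0) 0
  step 4: λ.λ.0

Answer: DIFFERENT — A ⇓ λ.λ.1, B ⇓ λ.λ.0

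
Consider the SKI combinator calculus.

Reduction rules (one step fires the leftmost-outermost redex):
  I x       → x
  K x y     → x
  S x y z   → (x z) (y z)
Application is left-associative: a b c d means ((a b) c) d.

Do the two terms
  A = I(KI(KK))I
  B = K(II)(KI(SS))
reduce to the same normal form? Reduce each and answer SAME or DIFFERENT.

Answer: SAME — A ⇓ I, B ⇓ I

Derivation:
Term A:
  start: I(KI(KK))I
  step 1: KI(KK)I
  step 2: II
  step 3: I

Term B:
  start: K(II)(KI(SS))
  step 1: II
  step 2: I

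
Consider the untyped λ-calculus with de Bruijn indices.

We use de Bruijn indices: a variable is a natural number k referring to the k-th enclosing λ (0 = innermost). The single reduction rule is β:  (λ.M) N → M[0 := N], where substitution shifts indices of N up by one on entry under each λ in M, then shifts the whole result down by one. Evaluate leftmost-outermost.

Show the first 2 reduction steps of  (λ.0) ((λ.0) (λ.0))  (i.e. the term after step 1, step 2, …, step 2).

  start: (λ.0) ((λ.0) (λ.0))
  step 1: (λ.0) (λ.0)
  step 2: λ.0

Answer: after 2 steps: λ.0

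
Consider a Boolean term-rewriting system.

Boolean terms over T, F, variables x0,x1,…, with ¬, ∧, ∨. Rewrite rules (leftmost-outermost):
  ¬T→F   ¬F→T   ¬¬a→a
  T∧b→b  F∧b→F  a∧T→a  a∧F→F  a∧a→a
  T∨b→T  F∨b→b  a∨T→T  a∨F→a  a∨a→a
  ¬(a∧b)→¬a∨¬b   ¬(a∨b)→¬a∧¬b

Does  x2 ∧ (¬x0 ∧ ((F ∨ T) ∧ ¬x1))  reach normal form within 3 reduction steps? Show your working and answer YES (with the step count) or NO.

  start: x2 ∧ (¬x0 ∧ ((F ∨ T) ∧ ¬x1))
  →1  x2 ∧ (¬x0 ∧ (T ∧ ¬x1))
  →2  x2 ∧ (¬x0 ∧ ¬x1)

Answer: YES — reaches normal form x2 ∧ (¬x0 ∧ ¬x1) in 2 ≤ 3 steps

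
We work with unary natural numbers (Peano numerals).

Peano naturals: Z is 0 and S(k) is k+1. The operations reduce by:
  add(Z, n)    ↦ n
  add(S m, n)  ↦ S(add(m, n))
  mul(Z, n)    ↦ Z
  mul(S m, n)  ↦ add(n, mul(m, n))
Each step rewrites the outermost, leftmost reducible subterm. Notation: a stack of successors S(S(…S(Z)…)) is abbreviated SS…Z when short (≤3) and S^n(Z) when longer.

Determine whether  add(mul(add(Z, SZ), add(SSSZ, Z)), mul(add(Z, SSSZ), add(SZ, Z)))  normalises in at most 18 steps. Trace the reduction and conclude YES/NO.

  start: add(mul(add(Z, SZ), add(SSSZ, Z)), mul(add(Z, SSSZ), add(SZ, Z)))
  [1] add(mul(SZ, add(SSSZ, Z)), mul(add(Z, SSSZ), add(SZ, Z)))
  [2] add(add(add(SSSZ, Z), mul(Z, add(SSSZ, Z))), mul(add(Z, SSSZ), add(SZ, Z)))
  [3] add(add(S(add(SSZ, Z)), mul(Z, add(SSSZ, Z))), mul(add(Z, SSSZ), add(SZ, Z)))
  [4] add(S(add(add(SSZ, Z), mul(Z, add(SSSZ, Z)))), mul(add(Z, SSSZ), add(SZ, Z)))
  [5] S(add(add(add(SSZ, Z), mul(Z, add(SSSZ, Z))), mul(add(Z, SSSZ), add(SZ, Z))))
  [6] S(add(add(S(add(SZ, Z)), mul(Z, add(SSSZ, Z))), mul(add(Z, SSSZ), add(SZ, Z))))
  [7] S(add(S(add(add(SZ, Z), mul(Z, add(SSSZ, Z)))), mul(add(Z, SSSZ), add(SZ, Z))))
  [8] S(S(add(add(add(SZ, Z), mul(Z, add(SSSZ, Z))), mul(add(Z, SSSZ), add(SZ, Z)))))
  [9] S(S(add(add(S(add(Z, Z)), mul(Z, add(SSSZ, Z))), mul(add(Z, SSSZ), add(SZ, Z)))))
  [10] S(S(add(S(add(add(Z, Z), mul(Z, add(SSSZ, Z)))), mul(add(Z, SSSZ), add(SZ, Z)))))
  [11] S(S(S(add(add(add(Z, Z), mul(Z, add(SSSZ, Z))), mul(add(Z, SSSZ), add(SZ, Z))))))
  [12] S(S(S(add(add(Z, mul(Z, add(SSSZ, Z))), mul(add(Z, SSSZ), add(SZ, Z))))))
  [13] S(S(S(add(mul(Z, add(SSSZ, Z)), mul(add(Z, SSSZ), add(SZ, Z))))))
  [14] S(S(S(add(Z, mul(add(Z, SSSZ), add(SZ, Z))))))
  [15] S(S(S(mul(add(Z, SSSZ), add(SZ, Z)))))
  [16] S(S(S(mul(SSSZ, add(SZ, Z)))))
  [17] S(S(S(add(add(SZ, Z), mul(SSZ, add(SZ, Z))))))
  [18] S(S(S(add(S(add(Z, Z)), mul(SSZ, add(SZ, Z))))))

Answer: NO — after 18 steps the term is S(S(S(add(S(add(Z, Z)), mul(SSZ, add(SZ, Z)))))), not yet normal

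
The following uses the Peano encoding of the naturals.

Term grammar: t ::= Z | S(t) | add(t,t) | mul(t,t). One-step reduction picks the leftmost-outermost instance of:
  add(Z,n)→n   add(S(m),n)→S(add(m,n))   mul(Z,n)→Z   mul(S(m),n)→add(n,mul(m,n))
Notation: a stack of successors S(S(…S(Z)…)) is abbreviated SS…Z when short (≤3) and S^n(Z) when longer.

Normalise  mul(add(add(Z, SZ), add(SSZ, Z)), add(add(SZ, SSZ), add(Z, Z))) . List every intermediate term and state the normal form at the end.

  start: mul(add(add(Z, SZ), add(SSZ, Z)), add(add(SZ, SSZ), add(Z, Z)))
  →1  mul(add(SZ, add(SSZ, Z)), add(add(SZ, SSZ), add(Z, Z)))
  →2  mul(S(add(Z, add(SSZ, Z))), add(add(SZ, SSZ), add(Z, Z)))
  →3  add(add(add(SZ, SSZ), add(Z, Z)), mul(add(Z, add(SSZ, Z)), add(add(SZ, SSZ), add(Z, Z))))
  →4  add(add(S(add(Z, SSZ)), add(Z, Z)), mul(add(Z, add(SSZ, Z)), add(add(SZ, SSZ), add(Z, Z))))
  →5  add(S(add(add(Z, SSZ), add(Z, Z))), mul(add(Z, add(SSZ, Z)), add(add(SZ, SSZ), add(Z, Z))))
  →6  S(add(add(add(Z, SSZ), add(Z, Z)), mul(add(Z, add(SSZ, Z)), add(add(SZ, SSZ), add(Z, Z)))))
  →7  S(add(add(SSZ, add(Z, Z)), mul(add(Z, add(SSZ, Z)), add(add(SZ, SSZ), add(Z, Z)))))
  →8  S(add(S(add(SZ, add(Z, Z))), mul(add(Z, add(SSZ, Z)), add(add(SZ, SSZ), add(Z, Z)))))
  →9  S(S(add(add(SZ, add(Z, Z)), mul(add(Z, add(SSZ, Z)), add(add(SZ, SSZ), add(Z, Z))))))
  →10  S(S(add(S(add(Z, add(Z, Z))), mul(add(Z, add(SSZ, Z)), add(add(SZ, SSZ), add(Z, Z))))))
  →11  S(S(S(add(add(Z, add(Z, Z)), mul(add(Z, add(SSZ, Z)), add(add(SZ, SSZ), add(Z, Z)))))))
  →12  S(S(S(add(add(Z, Z), mul(add(Z, add(SSZ, Z)), add(add(SZ, SSZ), add(Z, Z)))))))
  →13  S(S(S(add(Z, mul(add(Z, add(SSZ, Z)), add(add(SZ, SSZ), add(Z, Z)))))))
  →14  S(S(S(mul(add(Z, add(SSZ, Z)), add(add(SZ, SSZ), add(Z, Z))))))
  →15  S(S(S(mul(add(SSZ, Z), add(add(SZ, SSZ), add(Z, Z))))))
  →16  S(S(S(mul(S(add(SZ, Z)), add(add(SZ, SSZ), add(Z, Z))))))
  →17  S(S(S(add(add(add(SZ, SSZ), add(Z, Z)), mul(add(SZ, Z), add(add(SZ, SSZ), add(Z, Z)))))))
  →18  S(S(S(add(add(S(add(Z, SSZ)), add(Z, Z)), mul(add(SZ, Z), add(add(SZ, SSZ), add(Z, Z)))))))
  →19  S(S(S(add(S(add(add(Z, SSZ), add(Z, Z))), mul(add(SZ, Z), add(add(SZ, SSZ), add(Z, Z)))))))
  →20  S(S(S(S(add(add(add(Z, SSZ), add(Z, Z)), mul(add(SZ, Z), add(add(SZ, SSZ), add(Z, Z))))))))
  →21  S(S(S(S(add(add(SSZ, add(Z, Z)), mul(add(SZ, Z), add(add(SZ, SSZ), add(Z, Z))))))))
  →22  S(S(S(S(add(S(add(SZ, add(Z, Z))), mul(add(SZ, Z), add(add(SZ, SSZ), add(Z, Z))))))))
  →23  S(S(S(S(S(add(add(SZ, add(Z, Z)), mul(add(SZ, Z), add(add(SZ, SSZ), add(Z, Z)))))))))
  →24  S(S(S(S(S(add(S(add(Z, add(Z, Z))), mul(add(SZ, Z), add(add(SZ, SSZ), add(Z, Z)))))))))
  →25  S(S(S(S(S(S(add(add(Z, add(Z, Z)), mul(add(SZ, Z), add(add(SZ, SSZ), add(Z, Z))))))))))
  →26  S(S(S(S(S(S(add(add(Z, Z), mul(add(SZ, Z), add(add(SZ, SSZ), add(Z, Z))))))))))
  →27  S(S(S(S(S(S(add(Z, mul(add(SZ, Z), add(add(SZ, SSZ), add(Z, Z))))))))))
  →28  S(S(S(S(S(S(mul(add(SZ, Z), add(add(SZ, SSZ), add(Z, Z)))))))))
  →29  S(S(S(S(S(S(mul(S(add(Z, Z)), add(add(SZ, SSZ), add(Z, Z)))))))))
  →30  S(S(S(S(S(S(add(add(add(SZ, SSZ), add(Z, Z)), mul(add(Z, Z), add(add(SZ, SSZ), add(Z, Z))))))))))
  →31  S(S(S(S(S(S(add(add(S(add(Z, SSZ)), add(Z, Z)), mul(add(Z, Z), add(add(SZ, SSZ), add(Z, Z))))))))))
  →32  S(S(S(S(S(S(add(S(add(add(Z, SSZ), add(Z, Z))), mul(add(Z, Z), add(add(SZ, SSZ), add(Z, Z))))))))))
  →33  S(S(S(S(S(S(S(add(add(add(Z, SSZ), add(Z, Z)), mul(add(Z, Z), add(add(SZ, SSZ), add(Z, Z)))))))))))
  →34  S(S(S(S(S(S(S(add(add(SSZ, add(Z, Z)), mul(add(Z, Z), add(add(SZ, SSZ), add(Z, Z)))))))))))
  →35  S(S(S(S(S(S(S(add(S(add(SZ, add(Z, Z))), mul(add(Z, Z), add(add(SZ, SSZ), add(Z, Z)))))))))))
  →36  S(S(S(S(S(S(S(S(add(add(SZ, add(Z, Z)), mul(add(Z, Z), add(add(SZ, SSZ), add(Z, Z))))))))))))
  →37  S(S(S(S(S(S(S(S(add(S(add(Z, add(Z, Z))), mul(add(Z, Z), add(add(SZ, SSZ), add(Z, Z))))))))))))
  →38  S(S(S(S(S(S(S(S(S(add(add(Z, add(Z, Z)), mul(add(Z, Z), add(add(SZ, SSZ), add(Z, Z)))))))))))))
  →39  S(S(S(S(S(S(S(S(S(add(add(Z, Z), mul(add(Z, Z), add(add(SZ, SSZ), add(Z, Z)))))))))))))
  →40  S(S(S(S(S(S(S(S(S(add(Z, mul(add(Z, Z), add(add(SZ, SSZ), add(Z, Z)))))))))))))
  →41  S(S(S(S(S(S(S(S(S(mul(add(Z, Z), add(add(SZ, SSZ), add(Z, Z))))))))))))
  →42  S(S(S(S(S(S(S(S(S(mul(Z, add(add(SZ, SSZ), add(Z, Z))))))))))))
  →43  S^9(Z)

Answer: normal form = S^9(Z)  (in 43 steps)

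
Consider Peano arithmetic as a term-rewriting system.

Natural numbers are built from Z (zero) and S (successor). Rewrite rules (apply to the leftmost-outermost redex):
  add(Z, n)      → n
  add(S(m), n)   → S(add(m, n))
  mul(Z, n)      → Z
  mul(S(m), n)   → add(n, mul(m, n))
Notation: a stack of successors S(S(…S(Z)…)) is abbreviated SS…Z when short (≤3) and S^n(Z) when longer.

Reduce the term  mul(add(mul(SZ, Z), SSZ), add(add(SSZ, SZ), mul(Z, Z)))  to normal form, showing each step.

  start: mul(add(mul(SZ, Z), SSZ), add(add(SSZ, SZ), mul(Z, Z)))
  [1] mul(add(add(Z, mul(Z, Z)), SSZ), add(add(SSZ, SZ), mul(Z, Z)))
  [2] mul(add(mul(Z, Z), SSZ), add(add(SSZ, SZ), mul(Z, Z)))
  [3] mul(add(Z, SSZ), add(add(SSZ, SZ), mul(Z, Z)))
  [4] mul(SSZ, add(add(SSZ, SZ), mul(Z, Z)))
  [5] add(add(add(SSZ, SZ), mul(Z, Z)), mul(SZ, add(add(SSZ, SZ), mul(Z, Z))))
  [6] add(add(S(add(SZ, SZ)), mul(Z, Z)), mul(SZ, add(add(SSZ, SZ), mul(Z, Z))))
  [7] add(S(add(add(SZ, SZ), mul(Z, Z))), mul(SZ, add(add(SSZ, SZ), mul(Z, Z))))
  [8] S(add(add(add(SZ, SZ), mul(Z, Z)), mul(SZ, add(add(SSZ, SZ), mul(Z, Z)))))
  [9] S(add(add(S(add(Z, SZ)), mul(Z, Z)), mul(SZ, add(add(SSZ, SZ), mul(Z, Z)))))
  [10] S(add(S(add(add(Z, SZ), mul(Z, Z))), mul(SZ, add(add(SSZ, SZ), mul(Z, Z)))))
  [11] S(S(add(add(add(Z, SZ), mul(Z, Z)), mul(SZ, add(add(SSZ, SZ), mul(Z, Z))))))
  [12] S(S(add(add(SZ, mul(Z, Z)), mul(SZ, add(add(SSZ, SZ), mul(Z, Z))))))
  [13] S(S(add(S(add(Z, mul(Z, Z))), mul(SZ, add(add(SSZ, SZ), mul(Z, Z))))))
  [14] S(S(S(add(add(Z, mul(Z, Z)), mul(SZ, add(add(SSZ, SZ), mul(Z, Z)))))))
  [15] S(S(S(add(mul(Z, Z), mul(SZ, add(add(SSZ, SZ), mul(Z, Z)))))))
  [16] S(S(S(add(Z, mul(SZ, add(add(SSZ, SZ), mul(Z, Z)))))))
  [17] S(S(S(mul(SZ, add(add(SSZ, SZ), mul(Z, Z))))))
  [18] S(S(S(add(add(add(SSZ, SZ), mul(Z, Z)), mul(Z, add(add(SSZ, SZ), mul(Z, Z)))))))
  [19] S(S(S(add(add(S(add(SZ, SZ)), mul(Z, Z)), mul(Z, add(add(SSZ, SZ), mul(Z, Z)))))))
  [20] S(S(S(add(S(add(add(SZ, SZ), mul(Z, Z))), mul(Z, add(add(SSZ, SZ), mul(Z, Z)))))))
  [21] S(S(S(S(add(add(add(SZ, SZ), mul(Z, Z)), mul(Z, add(add(SSZ, SZ), mul(Z, Z))))))))
  [22] S(S(S(S(add(add(S(add(Z, SZ)), mul(Z, Z)), mul(Z, add(add(SSZ, SZ), mul(Z, Z))))))))
  [23] S(S(S(S(add(S(add(add(Z, SZ), mul(Z, Z))), mul(Z, add(add(SSZ, SZ), mul(Z, Z))))))))
  [24] S(S(S(S(S(add(add(add(Z, SZ), mul(Z, Z)), mul(Z, add(add(SSZ, SZ), mul(Z, Z)))))))))
  [25] S(S(S(S(S(add(add(SZ, mul(Z, Z)), mul(Z, add(add(SSZ, SZ), mul(Z, Z)))))))))
  [26] S(S(S(S(S(add(S(add(Z, mul(Z, Z))), mul(Z, add(add(SSZ, SZ), mul(Z, Z)))))))))
  [27] S(S(S(S(S(S(add(add(Z, mul(Z, Z)), mul(Z, add(add(SSZ, SZ), mul(Z, Z))))))))))
  [28] S(S(S(S(S(S(add(mul(Z, Z), mul(Z, add(add(SSZ, SZ), mul(Z, Z))))))))))
  [29] S(S(S(S(S(S(add(Z, mul(Z, add(add(SSZ, SZ), mul(Z, Z))))))))))
  [30] S(S(S(S(S(S(mul(Z, add(add(SSZ, SZ), mul(Z, Z)))))))))
  [31] S^6(Z)

Answer: normal form = S^6(Z)  (in 31 steps)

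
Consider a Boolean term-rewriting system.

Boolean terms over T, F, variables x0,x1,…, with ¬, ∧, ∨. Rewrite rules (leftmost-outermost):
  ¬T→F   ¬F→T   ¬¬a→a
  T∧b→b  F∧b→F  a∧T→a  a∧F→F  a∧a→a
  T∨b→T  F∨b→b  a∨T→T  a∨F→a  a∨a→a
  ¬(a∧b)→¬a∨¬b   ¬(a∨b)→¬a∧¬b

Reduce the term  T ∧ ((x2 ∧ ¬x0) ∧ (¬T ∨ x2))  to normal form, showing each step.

Answer: normal form = (x2 ∧ ¬x0) ∧ x2  (in 3 steps)

Derivation:
  start: T ∧ ((x2 ∧ ¬x0) ∧ (¬T ∨ x2))
  →1  (x2 ∧ ¬x0) ∧ (¬T ∨ x2)
  →2  (x2 ∧ ¬x0) ∧ (F ∨ x2)
  →3  (x2 ∧ ¬x0) ∧ x2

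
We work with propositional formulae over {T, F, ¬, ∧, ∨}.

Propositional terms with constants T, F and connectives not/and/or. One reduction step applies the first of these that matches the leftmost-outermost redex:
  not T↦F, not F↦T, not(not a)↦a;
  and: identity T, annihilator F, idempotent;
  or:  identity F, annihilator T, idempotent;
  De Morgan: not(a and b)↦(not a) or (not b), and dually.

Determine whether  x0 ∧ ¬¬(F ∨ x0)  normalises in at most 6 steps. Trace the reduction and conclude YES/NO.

Answer: YES — reaches normal form x0 in 3 ≤ 6 steps

Reduction:
  start: x0 ∧ ¬¬(F ∨ x0)
  →1  x0 ∧ (F ∨ x0)
  →2  x0 ∧ x0
  →3  x0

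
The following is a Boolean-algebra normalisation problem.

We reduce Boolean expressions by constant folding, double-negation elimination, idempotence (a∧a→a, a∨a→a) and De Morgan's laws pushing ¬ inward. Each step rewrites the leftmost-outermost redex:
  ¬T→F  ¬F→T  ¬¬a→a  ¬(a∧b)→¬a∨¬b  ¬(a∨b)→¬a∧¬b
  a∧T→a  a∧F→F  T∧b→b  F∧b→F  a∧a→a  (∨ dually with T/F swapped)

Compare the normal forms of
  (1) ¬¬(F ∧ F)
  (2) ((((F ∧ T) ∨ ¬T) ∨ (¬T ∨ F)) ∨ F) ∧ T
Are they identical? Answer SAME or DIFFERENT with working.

Term A:
  start: ¬¬(F ∧ F)
  [1] F ∧ F
  [2] F

Term B:
  start: ((((F ∧ T) ∨ ¬T) ∨ (¬T ∨ F)) ∨ F) ∧ T
  [1] (((F ∧ T) ∨ ¬T) ∨ (¬T ∨ F)) ∨ F
  [2] ((F ∧ T) ∨ ¬T) ∨ (¬T ∨ F)
  [3] (F ∨ ¬T) ∨ (¬T ∨ F)
  [4] ¬T ∨ (¬T ∨ F)
  [5] F ∨ (¬T ∨ F)
  [6] ¬T ∨ F
  [7] ¬T
  [8] F

Answer: SAME — A ⇓ F, B ⇓ F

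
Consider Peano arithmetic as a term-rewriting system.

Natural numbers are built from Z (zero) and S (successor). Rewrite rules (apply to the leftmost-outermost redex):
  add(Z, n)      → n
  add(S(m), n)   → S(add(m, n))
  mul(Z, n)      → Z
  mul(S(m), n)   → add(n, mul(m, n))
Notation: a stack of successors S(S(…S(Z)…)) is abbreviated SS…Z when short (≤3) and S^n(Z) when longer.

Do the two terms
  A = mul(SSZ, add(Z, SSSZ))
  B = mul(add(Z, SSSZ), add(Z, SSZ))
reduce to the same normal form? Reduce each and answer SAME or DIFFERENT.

Answer: SAME — A ⇓ S^6(Z), B ⇓ S^6(Z)

Reduction:
Term A:
  start: mul(SSZ, add(Z, SSSZ))
  step 1: add(add(Z, SSSZ), mul(SZ, add(Z, SSSZ)))
  step 2: add(SSSZ, mul(SZ, add(Z, SSSZ)))
  step 3: S(add(SSZ, mul(SZ, add(Z, SSSZ))))
  step 4: S(S(add(SZ, mul(SZ, add(Z, SSSZ)))))
  step 5: S(S(S(add(Z, mul(SZ, add(Z, SSSZ))))))
  step 6: S(S(S(mul(SZ, add(Z, SSSZ)))))
  step 7: S(S(S(add(add(Z, SSSZ), mul(Z, add(Z, SSSZ))))))
  step 8: S(S(S(add(SSSZ, mul(Z, add(Z, SSSZ))))))
  step 9: S(S(S(S(add(SSZ, mul(Z, add(Z, SSSZ)))))))
  step 10: S(S(S(S(S(add(SZ, mul(Z, add(Z, SSSZ))))))))
  step 11: S(S(S(S(S(S(add(Z, mul(Z, add(Z, SSSZ)))))))))
  step 12: S(S(S(S(S(S(mul(Z, add(Z, SSSZ))))))))
  step 13: S^6(Z)

Term B:
  start: mul(add(Z, SSSZ), add(Z, SSZ))
  step 1: mul(SSSZ, add(Z, SSZ))
  step 2: add(add(Z, SSZ), mul(SSZ, add(Z, SSZ)))
  step 3: add(SSZ, mul(SSZ, add(Z, SSZ)))
  step 4: S(add(SZ, mul(SSZ, add(Z, SSZ))))
  step 5: S(S(add(Z, mul(SSZ, add(Z, SSZ)))))
  step 6: S(S(mul(SSZ, add(Z, SSZ))))
  step 7: S(S(add(add(Z, SSZ), mul(SZ, add(Z, SSZ)))))
  step 8: S(S(add(SSZ, mul(SZ, add(Z, SSZ)))))
  step 9: S(S(S(add(SZ, mul(SZ, add(Z, SSZ))))))
  step 10: S(S(S(S(add(Z, mul(SZ, add(Z, SSZ)))))))
  step 11: S(S(S(S(mul(SZ, add(Z, SSZ))))))
  step 12: S(S(S(S(add(add(Z, SSZ), mul(Z, add(Z, SSZ)))))))
  step 13: S(S(S(S(add(SSZ, mul(Z, add(Z, SSZ)))))))
  step 14: S(S(S(S(S(add(SZ, mul(Z, add(Z, SSZ))))))))
  step 15: S(S(S(S(S(S(add(Z, mul(Z, add(Z, SSZ)))))))))
  step 16: S(S(S(S(S(S(mul(Z, add(Z, SSZ))))))))
  step 17: S^6(Z)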